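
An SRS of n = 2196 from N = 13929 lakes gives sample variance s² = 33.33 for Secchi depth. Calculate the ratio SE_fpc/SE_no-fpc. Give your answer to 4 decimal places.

f = n/N = 2196/13929 = 0.15765669.
SE_no-fpc = √(s²/n) = 0.12319738; SE_fpc = √((1−f)s²/n) = 0.11306965.
Ratio = √(1−f) = 0.91779263.

0.9178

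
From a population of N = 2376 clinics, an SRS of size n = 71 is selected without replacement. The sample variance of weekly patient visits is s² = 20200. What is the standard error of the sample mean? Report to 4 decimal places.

Under SRS without replacement, Var(ȳ) = (1 − f)·s²/n with f = n/N = 71/2376 = 0.02988215.
Var(ȳ) = (1 − 0.02988215)·20200/71 = 0.97011785·284.50704 = 276.00536.
SE(ȳ) = √(276.00536) = 16.6134.

16.6134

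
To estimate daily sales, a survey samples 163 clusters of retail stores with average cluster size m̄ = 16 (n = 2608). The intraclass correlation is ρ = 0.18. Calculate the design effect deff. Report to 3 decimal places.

3.700

deff = 1 + (16 − 1)·0.18 = 1 + 2.7 = 3.7.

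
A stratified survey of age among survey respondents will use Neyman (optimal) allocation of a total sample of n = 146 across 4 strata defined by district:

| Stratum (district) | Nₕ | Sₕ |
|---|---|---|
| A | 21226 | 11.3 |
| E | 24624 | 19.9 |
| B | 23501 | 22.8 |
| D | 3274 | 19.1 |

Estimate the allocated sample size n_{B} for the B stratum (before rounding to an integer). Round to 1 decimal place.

58.9

Neyman allocation: nₕ = n·NₕSₕ / Σⱼ NⱼSⱼ.
Σ NⱼSⱼ = 21226·11.3 + 24624·19.9 + 23501·22.8 + 3274·19.1 = 1.3282276 × 10^6.
n_{B} = 146·23501·22.8 / (1.3282276 × 10^6) = 58.9.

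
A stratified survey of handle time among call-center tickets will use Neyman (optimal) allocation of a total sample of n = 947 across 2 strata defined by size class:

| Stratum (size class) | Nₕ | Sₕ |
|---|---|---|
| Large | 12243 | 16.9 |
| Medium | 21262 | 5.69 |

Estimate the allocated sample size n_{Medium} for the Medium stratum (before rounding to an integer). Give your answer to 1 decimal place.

349.4

Neyman allocation: nₕ = n·NₕSₕ / Σⱼ NⱼSⱼ.
Σ NⱼSⱼ = 12243·16.9 + 21262·5.69 = 327887.48.
n_{Medium} = 947·21262·5.69 / 327887.48 = 349.4.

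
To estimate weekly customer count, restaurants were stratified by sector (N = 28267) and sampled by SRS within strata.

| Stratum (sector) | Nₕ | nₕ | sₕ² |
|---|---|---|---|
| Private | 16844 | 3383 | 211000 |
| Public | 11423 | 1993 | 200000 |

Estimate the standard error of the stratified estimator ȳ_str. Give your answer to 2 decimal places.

5.59

Var(ȳ_str) = Σₕ Wₕ²(1 − fₕ)sₕ²/nₕ with Wₕ = Nₕ/N, N = 28267.
Private: Wₕ = 0.59588920; term = 0.59588920²·(1 − 0.20084303)·211000/3383 = 17.69879.
Public: Wₕ = 0.40411080; term = 0.40411080²·(1 − 0.17447256)·200000/1993 = 13.528671.
Sum = 31.227461.
SE = √(31.227461) = 5.59.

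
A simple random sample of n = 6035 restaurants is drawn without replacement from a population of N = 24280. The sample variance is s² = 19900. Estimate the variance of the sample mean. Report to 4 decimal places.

Under SRS without replacement, Var(ȳ) = (1 − f)·s²/n with f = n/N = 6035/24280 = 0.24855848.
Var(ȳ) = (1 − 0.24855848)·19900/6035 = 0.75144152·3.2974316 = 2.477827.

2.4778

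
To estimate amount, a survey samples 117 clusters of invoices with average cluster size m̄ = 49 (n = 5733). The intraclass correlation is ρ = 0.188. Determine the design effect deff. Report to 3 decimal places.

deff = 1 + (49 − 1)·0.188 = 1 + 9.024 = 10.024.

10.024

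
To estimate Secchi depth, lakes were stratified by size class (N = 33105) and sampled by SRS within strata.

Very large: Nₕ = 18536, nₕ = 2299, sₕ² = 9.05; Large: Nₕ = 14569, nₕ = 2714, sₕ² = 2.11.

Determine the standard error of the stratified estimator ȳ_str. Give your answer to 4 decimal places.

0.0347

Var(ȳ_str) = Σₕ Wₕ²(1 − fₕ)sₕ²/nₕ with Wₕ = Nₕ/N, N = 33105.
Very large: Wₕ = 0.55991542; term = 0.55991542²·(1 − 0.12402892)·9.05/2299 = 0.0010810462.
Large: Wₕ = 0.44008458; term = 0.44008458²·(1 − 0.18628595)·2.11/2714 = 1.2252275 × 10^-4.
Sum = 0.001203569.
SE = √(0.001203569) = 0.0347.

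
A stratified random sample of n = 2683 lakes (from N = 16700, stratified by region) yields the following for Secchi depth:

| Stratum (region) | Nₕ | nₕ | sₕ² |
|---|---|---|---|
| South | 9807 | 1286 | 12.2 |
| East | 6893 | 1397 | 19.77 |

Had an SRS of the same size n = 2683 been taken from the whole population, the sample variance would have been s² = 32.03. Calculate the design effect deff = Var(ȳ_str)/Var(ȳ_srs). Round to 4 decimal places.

0.4755

Var(ȳ_str) = Σ Wₕ²(1−fₕ)sₕ²/nₕ with Wₕ = Nₕ/16700:
  South: (9807/16700)²·(1−1286/9807)·12.2/1286 = 0.0028425798
  East: (6893/16700)²·(1−1397/6893)·19.77/1397 = 0.0019223494
  → Var(ȳ_str) = 0.0047649292.
Var(ȳ_srs) = (1 − 2683/16700)·32.03/2683 = 0.010020165.
deff = 0.0047649292 / 0.010020165 = 0.4755.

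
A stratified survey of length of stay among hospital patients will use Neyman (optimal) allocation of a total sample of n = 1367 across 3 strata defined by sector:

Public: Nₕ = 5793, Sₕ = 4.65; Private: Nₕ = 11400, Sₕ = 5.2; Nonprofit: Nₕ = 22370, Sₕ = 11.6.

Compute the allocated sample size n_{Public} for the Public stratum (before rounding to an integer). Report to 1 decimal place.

Neyman allocation: nₕ = n·NₕSₕ / Σⱼ NⱼSⱼ.
Σ NⱼSⱼ = 5793·4.65 + 11400·5.2 + 22370·11.6 = 345709.45.
n_{Public} = 1367·5793·4.65 / 345709.45 = 106.5.

106.5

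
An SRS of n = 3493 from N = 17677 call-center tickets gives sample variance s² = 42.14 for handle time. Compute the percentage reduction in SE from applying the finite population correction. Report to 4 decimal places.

f = n/N = 3493/17677 = 0.19760140.
SE_no-fpc = √(s²/n) = 0.10983683; SE_fpc = √((1−f)s²/n) = 0.098388209.
Ratio = √(1−f) = 0.89576704. Reduction = 100·(1 − 0.89576704) = 10.4233%.

10.4233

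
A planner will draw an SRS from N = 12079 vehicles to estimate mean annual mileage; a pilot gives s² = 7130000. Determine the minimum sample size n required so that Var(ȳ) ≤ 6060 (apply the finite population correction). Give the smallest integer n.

1073

Without fpc, n₀ = s²/D = 7130000/6060 = 1176.5677.
With fpc, (1 − n/N)·s²/n ≤ D requires n ≥ n₀/(1 + n₀/N) = 1176.5677/(1 + 1176.5677/12079) = 1072.1352.
Rounding up, n = 1073.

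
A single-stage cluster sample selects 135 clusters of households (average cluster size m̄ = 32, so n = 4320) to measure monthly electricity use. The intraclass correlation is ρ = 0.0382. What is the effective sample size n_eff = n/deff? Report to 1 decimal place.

deff = 1 + (32 − 1)·0.0382 = 1 + 1.1842 = 2.1842.
n_eff = 4320 / 2.1842 = 1977.8.

1977.8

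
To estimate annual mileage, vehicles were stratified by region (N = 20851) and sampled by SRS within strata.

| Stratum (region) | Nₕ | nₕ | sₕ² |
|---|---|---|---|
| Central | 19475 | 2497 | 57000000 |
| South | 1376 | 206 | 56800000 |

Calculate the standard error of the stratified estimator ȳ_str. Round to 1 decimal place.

Var(ȳ_str) = Σₕ Wₕ²(1 − fₕ)sₕ²/nₕ with Wₕ = Nₕ/N, N = 20851.
Central: Wₕ = 0.93400796; term = 0.93400796²·(1 − 0.12821566)·57000000/2497 = 17360.672.
South: Wₕ = 0.06599204; term = 0.06599204²·(1 − 0.14970930)·56800000/206 = 1021.0139.
Sum = 18381.686.
SE = √(18381.686) = 135.6.

135.6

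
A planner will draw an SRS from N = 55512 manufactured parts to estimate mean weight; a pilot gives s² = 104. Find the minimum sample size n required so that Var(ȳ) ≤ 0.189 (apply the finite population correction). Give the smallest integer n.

Without fpc, n₀ = s²/D = 104/0.189 = 550.2646.
With fpc, (1 − n/N)·s²/n ≤ D requires n ≥ n₀/(1 + n₀/N) = 550.2646/(1 + 550.2646/55512) = 544.8636.
Rounding up, n = 545.

545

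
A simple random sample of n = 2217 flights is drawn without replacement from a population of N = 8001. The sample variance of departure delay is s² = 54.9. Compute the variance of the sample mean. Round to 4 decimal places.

0.0179

Under SRS without replacement, Var(ȳ) = (1 − f)·s²/n with f = n/N = 2217/8001 = 0.27709036.
Var(ȳ) = (1 − 0.27709036)·54.9/2217 = 0.72290964·0.024763194 = 0.017901551.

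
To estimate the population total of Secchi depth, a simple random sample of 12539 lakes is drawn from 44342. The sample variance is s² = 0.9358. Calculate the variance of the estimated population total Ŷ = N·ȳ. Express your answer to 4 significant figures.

Var(Ŷ) = N²·Var(ȳ) = N²·(1 − n/N)·s²/n.
f = 12539/44342 = 0.28277931; Var(ȳ) = 0.71722069·0.9358/12539 = 5.3527006 × 10^-5.
Var(Ŷ) = 44342² · (5.3527006 × 10^-5) = 105245.49.

105200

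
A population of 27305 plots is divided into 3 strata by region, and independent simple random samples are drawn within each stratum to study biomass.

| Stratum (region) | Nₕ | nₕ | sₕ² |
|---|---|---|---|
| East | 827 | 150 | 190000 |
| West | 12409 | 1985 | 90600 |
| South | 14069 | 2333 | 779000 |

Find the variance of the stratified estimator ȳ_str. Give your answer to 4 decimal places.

Var(ȳ_str) = Σₕ Wₕ²(1 − fₕ)sₕ²/nₕ with Wₕ = Nₕ/N, N = 27305.
East: Wₕ = 0.03028749; term = 0.03028749²·(1 − 0.18137848)·190000/150 = 0.95120069.
West: Wₕ = 0.45445889; term = 0.45445889²·(1 − 0.15996454)·90600/1985 = 7.9187113.
South: Wₕ = 0.51525362; term = 0.51525362²·(1 − 0.16582557)·779000/2333 = 73.947192.
Sum = 82.817104.

82.8171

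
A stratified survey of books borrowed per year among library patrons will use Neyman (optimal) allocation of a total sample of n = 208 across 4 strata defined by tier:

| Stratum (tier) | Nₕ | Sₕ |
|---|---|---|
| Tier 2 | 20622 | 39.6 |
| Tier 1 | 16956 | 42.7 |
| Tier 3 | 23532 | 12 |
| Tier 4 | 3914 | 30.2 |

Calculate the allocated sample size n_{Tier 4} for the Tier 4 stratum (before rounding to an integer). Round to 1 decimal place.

12.7

Neyman allocation: nₕ = n·NₕSₕ / Σⱼ NⱼSⱼ.
Σ NⱼSⱼ = 20622·39.6 + 16956·42.7 + 23532·12 + 3914·30.2 = 1.9412392 × 10^6.
n_{Tier 4} = 208·3914·30.2 / (1.9412392 × 10^6) = 12.7.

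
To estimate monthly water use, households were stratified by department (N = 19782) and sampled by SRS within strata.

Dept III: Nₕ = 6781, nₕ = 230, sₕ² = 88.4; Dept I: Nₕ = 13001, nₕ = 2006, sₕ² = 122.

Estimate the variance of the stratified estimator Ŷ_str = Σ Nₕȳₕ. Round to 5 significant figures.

2.5767 × 10^7

Var(Ŷ_str) = Σₕ Nₕ²(1 − fₕ)sₕ²/nₕ.
Dept III: 6781²·(1 − 230/6781)·88.4/230 = 1.7073626 × 10^7.
Dept I: 13001²·(1 − 2006/13001)·122/2006 = 8.6936248 × 10^6.
Sum = 2.5767251 × 10^7.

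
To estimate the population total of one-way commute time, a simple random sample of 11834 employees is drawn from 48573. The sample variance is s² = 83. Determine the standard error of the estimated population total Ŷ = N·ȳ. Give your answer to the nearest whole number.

3538

Var(Ŷ) = N²·Var(ȳ) = N²·(1 − n/N)·s²/n.
f = 11834/48573 = 0.24363329; Var(ȳ) = 0.75636671·83/11834 = 0.0053049211.
Var(Ŷ) = 48573² · 0.0053049211 = 1.2516093 × 10^7.
SE(Ŷ) = √(1.2516093 × 10^7) = 3538.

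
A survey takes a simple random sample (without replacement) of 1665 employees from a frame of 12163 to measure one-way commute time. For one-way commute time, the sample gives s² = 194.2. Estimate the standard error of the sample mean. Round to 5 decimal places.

Under SRS without replacement, Var(ȳ) = (1 − f)·s²/n with f = n/N = 1665/12163 = 0.13689057.
Var(ȳ) = (1 − 0.13689057)·194.2/1665 = 0.86310943·0.11663664 = 0.10067018.
SE(ȳ) = √(0.10067018) = 0.31729.

0.31729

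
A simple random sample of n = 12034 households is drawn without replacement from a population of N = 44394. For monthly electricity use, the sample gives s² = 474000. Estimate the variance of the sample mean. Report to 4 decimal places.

28.7113

Under SRS without replacement, Var(ȳ) = (1 − f)·s²/n with f = n/N = 12034/44394 = 0.27107267.
Var(ȳ) = (1 − 0.27107267)·474000/12034 = 0.72892733·39.3884 = 28.711281.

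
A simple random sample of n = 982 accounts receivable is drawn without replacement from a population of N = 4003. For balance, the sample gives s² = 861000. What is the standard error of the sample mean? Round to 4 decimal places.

25.7234

Under SRS without replacement, Var(ȳ) = (1 − f)·s²/n with f = n/N = 982/4003 = 0.24531601.
Var(ȳ) = (1 − 0.24531601)·861000/982 = 0.75468399·876.78208 = 661.69339.
SE(ȳ) = √(661.69339) = 25.7234.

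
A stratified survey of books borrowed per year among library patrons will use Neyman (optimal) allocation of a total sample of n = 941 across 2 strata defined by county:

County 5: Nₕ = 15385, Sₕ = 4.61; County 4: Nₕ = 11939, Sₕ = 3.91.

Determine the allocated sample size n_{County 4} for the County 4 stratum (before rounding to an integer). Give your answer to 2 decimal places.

373.51

Neyman allocation: nₕ = n·NₕSₕ / Σⱼ NⱼSⱼ.
Σ NⱼSⱼ = 15385·4.61 + 11939·3.91 = 117606.34.
n_{County 4} = 941·11939·3.91 / 117606.34 = 373.51.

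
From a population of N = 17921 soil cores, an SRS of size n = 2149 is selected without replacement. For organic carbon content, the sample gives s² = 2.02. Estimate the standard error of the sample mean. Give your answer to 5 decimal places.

Under SRS without replacement, Var(ȳ) = (1 − f)·s²/n with f = n/N = 2149/17921 = 0.11991518.
Var(ȳ) = (1 − 0.11991518)·2.02/2149 = 0.88008482·9.3997208 × 10^-4 = 8.2725516 × 10^-4.
SE(ȳ) = √(8.2725516 × 10^-4) = 0.02876.

0.02876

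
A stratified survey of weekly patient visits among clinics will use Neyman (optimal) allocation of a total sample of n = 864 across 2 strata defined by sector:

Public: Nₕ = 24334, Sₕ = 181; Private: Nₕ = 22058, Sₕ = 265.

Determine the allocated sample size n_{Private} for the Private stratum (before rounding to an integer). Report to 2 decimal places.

Neyman allocation: nₕ = n·NₕSₕ / Σⱼ NⱼSⱼ.
Σ NⱼSⱼ = 24334·181 + 22058·265 = 1.0249824 × 10^7.
n_{Private} = 864·22058·265 / (1.0249824 × 10^7) = 492.73.

492.73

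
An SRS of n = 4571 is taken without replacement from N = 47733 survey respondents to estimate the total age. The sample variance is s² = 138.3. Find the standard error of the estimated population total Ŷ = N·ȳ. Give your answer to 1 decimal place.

7895.2

Var(Ŷ) = N²·Var(ȳ) = N²·(1 − n/N)·s²/n.
f = 4571/47733 = 0.09576184; Var(ȳ) = 0.90423816·138.3/4571 = 0.027358595.
Var(Ŷ) = 47733² · 0.027358595 = 6.2334898 × 10^7.
SE(Ŷ) = √(6.2334898 × 10^7) = 7895.2.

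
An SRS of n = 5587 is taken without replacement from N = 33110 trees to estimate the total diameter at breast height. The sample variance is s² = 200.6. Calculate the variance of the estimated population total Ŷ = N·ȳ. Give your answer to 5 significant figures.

Var(Ŷ) = N²·Var(ȳ) = N²·(1 − n/N)·s²/n.
f = 5587/33110 = 0.16874056; Var(ȳ) = 0.83125944·200.6/5587 = 0.029846186.
Var(Ŷ) = 33110² · 0.029846186 = 3.2719541 × 10^7.

3.2720 × 10^7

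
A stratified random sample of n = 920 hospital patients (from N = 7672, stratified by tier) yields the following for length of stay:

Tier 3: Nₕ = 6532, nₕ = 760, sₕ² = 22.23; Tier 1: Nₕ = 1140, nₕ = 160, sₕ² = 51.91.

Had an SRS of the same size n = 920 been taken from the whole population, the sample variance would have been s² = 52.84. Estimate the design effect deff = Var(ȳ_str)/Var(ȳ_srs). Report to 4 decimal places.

Var(ȳ_str) = Σ Wₕ²(1−fₕ)sₕ²/nₕ with Wₕ = Nₕ/7672:
  Tier 3: (6532/7672)²·(1−760/6532)·22.23/760 = 0.018736186
  Tier 1: (1140/7672)²·(1−160/1140)·51.91/160 = 0.0061580723
  → Var(ȳ_str) = 0.024894258.
Var(ȳ_srs) = (1 − 920/7672)·52.84/920 = 0.0505474.
deff = 0.024894258 / 0.0505474 = 0.4925.

0.4925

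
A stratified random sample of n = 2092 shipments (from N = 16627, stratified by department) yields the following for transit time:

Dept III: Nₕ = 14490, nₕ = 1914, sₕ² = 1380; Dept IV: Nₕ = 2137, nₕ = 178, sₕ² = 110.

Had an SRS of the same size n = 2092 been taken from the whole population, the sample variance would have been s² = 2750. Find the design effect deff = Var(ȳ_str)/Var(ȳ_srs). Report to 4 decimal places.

0.4217

Var(ȳ_str) = Σ Wₕ²(1−fₕ)sₕ²/nₕ with Wₕ = Nₕ/16627:
  Dept III: (14490/16627)²·(1−1914/14490)·1380/1914 = 0.47524797
  Dept IV: (2137/16627)²·(1−178/2137)·110/178 = 0.0093580174
  → Var(ȳ_str) = 0.48460599.
Var(ȳ_srs) = (1 − 2092/16627)·2750/2092 = 1.1491379.
deff = 0.48460599 / 1.1491379 = 0.4217.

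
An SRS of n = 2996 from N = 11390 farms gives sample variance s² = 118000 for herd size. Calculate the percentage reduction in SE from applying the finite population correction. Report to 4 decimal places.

14.1535

f = n/N = 2996/11390 = 0.26303775.
SE_no-fpc = √(s²/n) = 6.2758145; SE_fpc = √((1−f)s²/n) = 5.3875674.
Ratio = √(1−f) = 0.85846505. Reduction = 100·(1 − 0.85846505) = 14.1535%.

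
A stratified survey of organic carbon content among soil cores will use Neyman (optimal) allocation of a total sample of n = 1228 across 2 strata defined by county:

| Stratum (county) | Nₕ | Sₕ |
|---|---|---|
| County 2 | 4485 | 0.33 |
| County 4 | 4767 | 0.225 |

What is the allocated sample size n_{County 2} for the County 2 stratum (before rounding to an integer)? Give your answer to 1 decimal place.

712.0

Neyman allocation: nₕ = n·NₕSₕ / Σⱼ NⱼSⱼ.
Σ NⱼSⱼ = 4485·0.33 + 4767·0.225 = 2552.625.
n_{County 2} = 1228·4485·0.33 / 2552.625 = 712.0.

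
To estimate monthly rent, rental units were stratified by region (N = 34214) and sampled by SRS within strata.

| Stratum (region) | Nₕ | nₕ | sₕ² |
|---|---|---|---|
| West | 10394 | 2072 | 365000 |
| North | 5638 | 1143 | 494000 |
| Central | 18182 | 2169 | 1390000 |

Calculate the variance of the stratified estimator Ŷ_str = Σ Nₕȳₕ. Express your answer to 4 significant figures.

Var(Ŷ_str) = Σₕ Nₕ²(1 − fₕ)sₕ²/nₕ.
West: 10394²·(1 − 2072/10394)·365000/2072 = 1.5237494 × 10^10.
North: 5638²·(1 − 1143/5638)·494000/1143 = 1.095306 × 10^10.
Central: 18182²·(1 − 2169/18182)·1390000/2169 = 1.8658194 × 10^11.
Sum = 2.1277249 × 10^11.

2.128 × 10^11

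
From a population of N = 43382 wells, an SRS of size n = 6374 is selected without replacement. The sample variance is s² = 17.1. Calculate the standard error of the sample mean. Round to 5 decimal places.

0.04784

Under SRS without replacement, Var(ȳ) = (1 − f)·s²/n with f = n/N = 6374/43382 = 0.14692730.
Var(ȳ) = (1 − 0.14692730)·17.1/6374 = 0.85307270·0.0026827738 = 0.0022886011.
SE(ȳ) = √(0.0022886011) = 0.04784.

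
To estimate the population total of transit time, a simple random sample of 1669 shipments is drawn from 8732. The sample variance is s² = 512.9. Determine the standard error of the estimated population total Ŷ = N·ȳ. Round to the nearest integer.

Var(Ŷ) = N²·Var(ȳ) = N²·(1 − n/N)·s²/n.
f = 1669/8732 = 0.19113605; Var(ȳ) = 0.80886395·512.9/1669 = 0.24857179.
Var(Ŷ) = 8732² · 0.24857179 = 1.8953058 × 10^7.
SE(Ŷ) = √(1.8953058 × 10^7) = 4354.

4354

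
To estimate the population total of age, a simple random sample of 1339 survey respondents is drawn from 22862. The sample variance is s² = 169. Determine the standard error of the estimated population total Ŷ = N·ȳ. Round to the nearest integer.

Var(Ŷ) = N²·Var(ȳ) = N²·(1 − n/N)·s²/n.
f = 1339/22862 = 0.05856880; Var(ȳ) = 0.94143120·169/1339 = 0.11882141.
Var(Ŷ) = 22862² · 0.11882141 = 6.210451 × 10^7.
SE(Ŷ) = √(6.210451 × 10^7) = 7881.

7881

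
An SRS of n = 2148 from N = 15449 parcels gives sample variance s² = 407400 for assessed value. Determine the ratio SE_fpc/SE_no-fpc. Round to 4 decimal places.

0.9279

f = n/N = 2148/15449 = 0.13903813.
SE_no-fpc = √(s²/n) = 13.771885; SE_fpc = √((1−f)s²/n) = 12.778661.
Ratio = √(1−f) = 0.92788031.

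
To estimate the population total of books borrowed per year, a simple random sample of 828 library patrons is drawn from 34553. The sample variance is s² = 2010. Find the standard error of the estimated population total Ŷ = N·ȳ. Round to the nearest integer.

Var(Ŷ) = N²·Var(ȳ) = N²·(1 − n/N)·s²/n.
f = 828/34553 = 0.02396319; Var(ȳ) = 0.97603681·2010/828 = 2.3693647.
Var(Ŷ) = 34553² · 2.3693647 = 2.8288078 × 10^9.
SE(Ŷ) = √(2.8288078 × 10^9) = 53187.

53187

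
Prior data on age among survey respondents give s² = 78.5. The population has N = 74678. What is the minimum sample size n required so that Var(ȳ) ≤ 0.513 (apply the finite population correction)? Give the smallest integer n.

Without fpc, n₀ = s²/D = 78.5/0.513 = 153.0214.
With fpc, (1 − n/N)·s²/n ≤ D requires n ≥ n₀/(1 + n₀/N) = 153.0214/(1 + 153.0214/74678) = 152.7085.
Rounding up, n = 153.

153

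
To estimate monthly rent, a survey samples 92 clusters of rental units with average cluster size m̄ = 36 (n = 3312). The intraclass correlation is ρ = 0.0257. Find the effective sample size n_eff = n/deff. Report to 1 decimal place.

deff = 1 + (36 − 1)·0.0257 = 1 + 0.8995 = 1.8995.
n_eff = 3312 / 1.8995 = 1743.6.

1743.6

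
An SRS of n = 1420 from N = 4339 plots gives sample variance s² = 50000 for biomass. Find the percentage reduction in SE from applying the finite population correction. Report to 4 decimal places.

17.9795

f = n/N = 1420/4339 = 0.32726435.
SE_no-fpc = √(s²/n) = 5.9339083; SE_fpc = √((1−f)s²/n) = 4.8670191.
Ratio = √(1−f) = 0.82020464. Reduction = 100·(1 − 0.82020464) = 17.9795%.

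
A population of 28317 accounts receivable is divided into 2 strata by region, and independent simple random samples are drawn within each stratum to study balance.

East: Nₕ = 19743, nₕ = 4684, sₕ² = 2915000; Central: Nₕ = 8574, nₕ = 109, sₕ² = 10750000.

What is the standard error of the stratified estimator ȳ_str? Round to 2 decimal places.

95.70

Var(ȳ_str) = Σₕ Wₕ²(1 − fₕ)sₕ²/nₕ with Wₕ = Nₕ/N, N = 28317.
East: Wₕ = 0.69721369; term = 0.69721369²·(1 − 0.23724865)·2915000/4684 = 230.74722.
Central: Wₕ = 0.30278631; term = 0.30278631²·(1 − 0.01271285)·10750000/109 = 8926.8436.
Sum = 9157.5908.
SE = √(9157.5908) = 95.70.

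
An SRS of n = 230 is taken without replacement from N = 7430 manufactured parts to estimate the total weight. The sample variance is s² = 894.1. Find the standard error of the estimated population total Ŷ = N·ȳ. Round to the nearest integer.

Var(Ŷ) = N²·Var(ȳ) = N²·(1 − n/N)·s²/n.
f = 230/7430 = 0.03095559; Var(ȳ) = 0.96904441·894.1/230 = 3.7670548.
Var(Ŷ) = 7430² · 3.7670548 = 2.0795988 × 10^8.
SE(Ŷ) = √(2.0795988 × 10^8) = 14421.

14421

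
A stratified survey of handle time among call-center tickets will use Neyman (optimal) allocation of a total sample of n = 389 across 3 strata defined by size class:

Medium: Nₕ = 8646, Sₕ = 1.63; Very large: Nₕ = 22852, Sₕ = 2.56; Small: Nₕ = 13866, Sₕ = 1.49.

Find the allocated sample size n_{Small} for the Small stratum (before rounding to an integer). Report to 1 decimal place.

Neyman allocation: nₕ = n·NₕSₕ / Σⱼ NⱼSⱼ.
Σ NⱼSⱼ = 8646·1.63 + 22852·2.56 + 13866·1.49 = 93254.44.
n_{Small} = 389·13866·1.49 / 93254.44 = 86.2.

86.2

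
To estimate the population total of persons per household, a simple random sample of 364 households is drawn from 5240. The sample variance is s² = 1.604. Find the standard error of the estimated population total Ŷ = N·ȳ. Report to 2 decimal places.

335.54

Var(Ŷ) = N²·Var(ȳ) = N²·(1 − n/N)·s²/n.
f = 364/5240 = 0.06946565; Var(ȳ) = 0.93053435·1.604/364 = 0.0041004865.
Var(Ŷ) = 5240² · 0.0041004865 = 112589.52.
SE(Ŷ) = √(112589.52) = 335.54.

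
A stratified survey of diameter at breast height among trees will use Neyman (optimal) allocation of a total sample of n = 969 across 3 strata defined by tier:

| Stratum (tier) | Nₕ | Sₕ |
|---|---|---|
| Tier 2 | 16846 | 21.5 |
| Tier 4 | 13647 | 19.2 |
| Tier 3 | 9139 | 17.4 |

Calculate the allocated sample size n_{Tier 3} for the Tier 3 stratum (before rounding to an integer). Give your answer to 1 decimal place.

196.7

Neyman allocation: nₕ = n·NₕSₕ / Σⱼ NⱼSⱼ.
Σ NⱼSⱼ = 16846·21.5 + 13647·19.2 + 9139·17.4 = 783230.
n_{Tier 3} = 969·9139·17.4 / 783230 = 196.7.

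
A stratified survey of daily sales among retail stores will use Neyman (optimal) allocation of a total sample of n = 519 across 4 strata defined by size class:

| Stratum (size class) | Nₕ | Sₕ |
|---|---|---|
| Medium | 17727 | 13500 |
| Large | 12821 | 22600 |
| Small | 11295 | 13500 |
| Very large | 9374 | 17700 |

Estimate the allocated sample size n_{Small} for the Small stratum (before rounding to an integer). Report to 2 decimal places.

Neyman allocation: nₕ = n·NₕSₕ / Σⱼ NⱼSⱼ.
Σ NⱼSⱼ = 17727·13500 + 12821·22600 + 11295·13500 + 9374·17700 = 8.474714 × 10^8.
n_{Small} = 519·11295·13500 / (8.474714 × 10^8) = 93.38.

93.38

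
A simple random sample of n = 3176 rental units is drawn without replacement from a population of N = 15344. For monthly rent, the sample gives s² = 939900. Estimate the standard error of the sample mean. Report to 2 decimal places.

15.32

Under SRS without replacement, Var(ȳ) = (1 − f)·s²/n with f = n/N = 3176/15344 = 0.20698644.
Var(ȳ) = (1 − 0.20698644)·939900/3176 = 0.79301356·295.93829 = 234.68307.
SE(ȳ) = √(234.68307) = 15.32.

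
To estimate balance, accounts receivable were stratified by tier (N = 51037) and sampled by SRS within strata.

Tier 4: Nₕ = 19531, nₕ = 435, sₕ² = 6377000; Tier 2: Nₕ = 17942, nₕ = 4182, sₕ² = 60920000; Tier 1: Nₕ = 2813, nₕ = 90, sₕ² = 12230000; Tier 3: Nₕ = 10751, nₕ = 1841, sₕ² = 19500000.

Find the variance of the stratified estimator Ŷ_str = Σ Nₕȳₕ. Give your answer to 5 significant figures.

Var(Ŷ_str) = Σₕ Nₕ²(1 − fₕ)sₕ²/nₕ.
Tier 4: 19531²·(1 − 435/19531)·6377000/435 = 5.4675661 × 10^12.
Tier 2: 17942²·(1 − 4182/17942)·60920000/4182 = 3.5963765 × 10^12.
Tier 1: 2813²·(1 − 90/2813)·12230000/90 = 1.0408816 × 10^12.
Tier 3: 10751²·(1 − 1841/10751)·19500000/1841 = 1.0146293 × 10^12.
Sum = 1.1119454 × 10^13.

1.1119 × 10^13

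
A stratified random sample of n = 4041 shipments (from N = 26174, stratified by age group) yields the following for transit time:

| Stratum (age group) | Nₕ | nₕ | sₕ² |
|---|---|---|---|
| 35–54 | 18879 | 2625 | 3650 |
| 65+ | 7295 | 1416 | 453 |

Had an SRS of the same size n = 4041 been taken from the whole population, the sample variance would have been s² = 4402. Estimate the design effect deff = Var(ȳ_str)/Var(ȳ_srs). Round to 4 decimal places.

Var(ȳ_str) = Σ Wₕ²(1−fₕ)sₕ²/nₕ with Wₕ = Nₕ/26174:
  35–54: (18879/26174)²·(1−2625/18879)·3650/2625 = 0.62282007
  65+: (7295/26174)²·(1−1416/7295)·453/1416 = 0.020027351
  → Var(ȳ_str) = 0.64284742.
Var(ȳ_srs) = (1 − 4041/26174)·4402/4041 = 0.92115216.
deff = 0.64284742 / 0.92115216 = 0.6979.

0.6979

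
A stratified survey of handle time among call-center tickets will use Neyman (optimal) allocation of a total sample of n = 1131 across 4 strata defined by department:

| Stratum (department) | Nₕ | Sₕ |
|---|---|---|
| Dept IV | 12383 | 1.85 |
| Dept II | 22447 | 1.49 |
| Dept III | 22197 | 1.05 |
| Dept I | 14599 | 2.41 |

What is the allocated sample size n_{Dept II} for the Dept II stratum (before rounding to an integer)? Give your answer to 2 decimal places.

329.38

Neyman allocation: nₕ = n·NₕSₕ / Σⱼ NⱼSⱼ.
Σ NⱼSⱼ = 12383·1.85 + 22447·1.49 + 22197·1.05 + 14599·2.41 = 114845.02.
n_{Dept II} = 1131·22447·1.49 / 114845.02 = 329.38.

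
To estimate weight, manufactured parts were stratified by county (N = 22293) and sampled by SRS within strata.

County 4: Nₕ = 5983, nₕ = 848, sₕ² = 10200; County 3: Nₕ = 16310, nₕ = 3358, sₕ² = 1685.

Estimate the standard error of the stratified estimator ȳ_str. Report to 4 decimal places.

0.9782

Var(ȳ_str) = Σₕ Wₕ²(1 − fₕ)sₕ²/nₕ with Wₕ = Nₕ/N, N = 22293.
County 4: Wₕ = 0.26838021; term = 0.26838021²·(1 − 0.14173492)·10200/848 = 0.74357835.
County 3: Wₕ = 0.73161979; term = 0.73161979²·(1 − 0.20588596)·1685/3358 = 0.21329122.
Sum = 0.95686957.
SE = √(0.95686957) = 0.9782.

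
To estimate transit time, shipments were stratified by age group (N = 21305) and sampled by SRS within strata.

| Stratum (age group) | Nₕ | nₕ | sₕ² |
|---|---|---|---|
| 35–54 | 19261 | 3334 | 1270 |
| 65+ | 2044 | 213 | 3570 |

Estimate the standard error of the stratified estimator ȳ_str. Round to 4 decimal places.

0.6290

Var(ȳ_str) = Σₕ Wₕ²(1 − fₕ)sₕ²/nₕ with Wₕ = Nₕ/N, N = 21305.
35–54: Wₕ = 0.90406008; term = 0.90406008²·(1 − 0.17309589)·1270/3334 = 0.25744701.
65+: Wₕ = 0.09593992; term = 0.09593992²·(1 − 0.10420744)·3570/213 = 0.13819578.
Sum = 0.39564279.
SE = √(0.39564279) = 0.6290.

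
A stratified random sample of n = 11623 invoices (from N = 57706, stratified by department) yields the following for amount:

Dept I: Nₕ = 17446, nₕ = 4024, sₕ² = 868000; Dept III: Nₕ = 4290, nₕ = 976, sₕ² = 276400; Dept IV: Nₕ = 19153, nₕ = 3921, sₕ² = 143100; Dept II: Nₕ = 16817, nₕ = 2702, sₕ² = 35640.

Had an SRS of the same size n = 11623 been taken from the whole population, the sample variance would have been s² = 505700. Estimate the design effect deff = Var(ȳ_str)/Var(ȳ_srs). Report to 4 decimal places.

0.5904

Var(ȳ_str) = Σ Wₕ²(1−fₕ)sₕ²/nₕ with Wₕ = Nₕ/57706:
  Dept I: (17446/57706)²·(1−4024/17446)·868000/4024 = 15.16816
  Dept III: (4290/57706)²·(1−976/4290)·276400/976 = 1.2090829
  Dept IV: (19153/57706)²·(1−3921/19153)·143100/3921 = 3.1973825
  Dept II: (16817/57706)²·(1−2702/16817)·35640/2702 = 0.94024236
  → Var(ȳ_str) = 20.514868.
Var(ȳ_srs) = (1 − 11623/57706)·505700/11623 = 34.745174.
deff = 20.514868 / 34.745174 = 0.5904.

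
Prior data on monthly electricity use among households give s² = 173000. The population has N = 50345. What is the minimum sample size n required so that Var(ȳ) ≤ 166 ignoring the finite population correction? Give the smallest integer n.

Without fpc, n₀ = s²/D = 173000/166 = 1042.1687.
Rounding up, n = 1043.

1043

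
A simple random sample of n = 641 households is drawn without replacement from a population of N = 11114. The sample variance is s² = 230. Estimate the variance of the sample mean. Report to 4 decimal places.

Under SRS without replacement, Var(ȳ) = (1 − f)·s²/n with f = n/N = 641/11114 = 0.05767500.
Var(ȳ) = (1 − 0.05767500)·230/641 = 0.94232500·0.35881435 = 0.33811973.

0.3381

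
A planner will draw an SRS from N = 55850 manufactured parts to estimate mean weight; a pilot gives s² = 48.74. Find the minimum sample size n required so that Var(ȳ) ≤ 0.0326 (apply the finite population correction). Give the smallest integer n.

1457

Without fpc, n₀ = s²/D = 48.74/0.0326 = 1495.0920.
With fpc, (1 − n/N)·s²/n ≤ D requires n ≥ n₀/(1 + n₀/N) = 1495.0920/(1 + 1495.0920/55850) = 1456.1122.
Rounding up, n = 1457.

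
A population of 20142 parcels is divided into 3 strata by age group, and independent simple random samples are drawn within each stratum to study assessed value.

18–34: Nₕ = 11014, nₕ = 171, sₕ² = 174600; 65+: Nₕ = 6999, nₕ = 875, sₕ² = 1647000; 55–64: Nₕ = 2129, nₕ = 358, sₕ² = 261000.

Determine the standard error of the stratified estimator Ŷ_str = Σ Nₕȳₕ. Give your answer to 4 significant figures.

Var(Ŷ_str) = Σₕ Nₕ²(1 − fₕ)sₕ²/nₕ.
18–34: 11014²·(1 − 171/11014)·174600/171 = 1.2193901 × 10^11.
65+: 6999²·(1 − 875/6999)·1647000/875 = 8.0678297 × 10^10.
55–64: 2129²·(1 − 358/2129)·261000/358 = 2.7488542 × 10^9.
Sum = 2.0536616 × 10^11.
SE = √(2.0536616 × 10^11) = 453200.

453200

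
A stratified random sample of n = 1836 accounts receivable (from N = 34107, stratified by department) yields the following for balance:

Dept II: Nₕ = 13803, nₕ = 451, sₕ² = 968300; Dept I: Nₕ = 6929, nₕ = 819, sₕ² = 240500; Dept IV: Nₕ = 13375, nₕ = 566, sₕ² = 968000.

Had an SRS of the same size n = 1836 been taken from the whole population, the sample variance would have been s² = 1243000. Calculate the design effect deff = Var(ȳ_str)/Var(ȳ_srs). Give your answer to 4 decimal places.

0.9409

Var(ȳ_str) = Σ Wₕ²(1−fₕ)sₕ²/nₕ with Wₕ = Nₕ/34107:
  Dept II: (13803/34107)²·(1−451/13803)·968300/451 = 340.14662
  Dept I: (6929/34107)²·(1−819/6929)·240500/819 = 10.687002
  Dept IV: (13375/34107)²·(1−566/13375)·968000/566 = 251.87259
  → Var(ȳ_str) = 602.70621.
Var(ȳ_srs) = (1 − 1836/34107)·1243000/1836 = 640.57112.
deff = 602.70621 / 640.57112 = 0.9409.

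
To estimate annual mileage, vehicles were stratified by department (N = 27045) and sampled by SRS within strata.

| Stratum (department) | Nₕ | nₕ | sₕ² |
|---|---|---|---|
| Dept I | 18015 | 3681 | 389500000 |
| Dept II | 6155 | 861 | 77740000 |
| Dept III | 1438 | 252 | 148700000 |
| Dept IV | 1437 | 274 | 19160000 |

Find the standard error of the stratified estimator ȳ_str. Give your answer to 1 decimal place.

207.2

Var(ȳ_str) = Σₕ Wₕ²(1 − fₕ)sₕ²/nₕ with Wₕ = Nₕ/N, N = 27045.
Dept I: Wₕ = 0.66611204; term = 0.66611204²·(1 − 0.20432973)·389500000/3681 = 37356.772.
Dept II: Wₕ = 0.22758366; term = 0.22758366²·(1 − 0.13988627)·77740000/861 = 4022.3458.
Dept III: Wₕ = 0.05317064; term = 0.05317064²·(1 − 0.17524339)·148700000/252 = 1375.8783.
Dept IV: Wₕ = 0.05313367; term = 0.05313367²·(1 − 0.19067502)·19160000/274 = 159.77449.
Sum = 42914.771.
SE = √(42914.771) = 207.2.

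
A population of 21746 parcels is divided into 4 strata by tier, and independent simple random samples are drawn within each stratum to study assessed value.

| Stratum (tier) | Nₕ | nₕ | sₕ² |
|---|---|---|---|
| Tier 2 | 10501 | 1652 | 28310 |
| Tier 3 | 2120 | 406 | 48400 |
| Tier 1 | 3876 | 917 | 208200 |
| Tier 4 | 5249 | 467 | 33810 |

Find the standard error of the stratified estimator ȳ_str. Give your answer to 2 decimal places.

Var(ȳ_str) = Σₕ Wₕ²(1 − fₕ)sₕ²/nₕ with Wₕ = Nₕ/N, N = 21746.
Tier 2: Wₕ = 0.48289341; term = 0.48289341²·(1 − 0.15731835)·28310/1652 = 3.3674093.
Tier 3: Wₕ = 0.09748919; term = 0.09748919²·(1 − 0.19150943)·48400/406 = 0.91602482.
Tier 1: Wₕ = 0.17823968; term = 0.17823968²·(1 − 0.23658411)·208200/917 = 5.5065724.
Tier 4: Wₕ = 0.24137772; term = 0.24137772²·(1 − 0.08896933)·33810/467 = 3.8428698.
Sum = 13.632876.
SE = √(13.632876) = 3.69.

3.69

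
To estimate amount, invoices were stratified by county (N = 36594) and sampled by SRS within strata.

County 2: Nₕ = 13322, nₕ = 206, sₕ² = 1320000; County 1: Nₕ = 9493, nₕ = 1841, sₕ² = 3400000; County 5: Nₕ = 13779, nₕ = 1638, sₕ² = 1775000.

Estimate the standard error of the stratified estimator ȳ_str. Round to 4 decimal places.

Var(ȳ_str) = Σₕ Wₕ²(1 − fₕ)sₕ²/nₕ with Wₕ = Nₕ/N, N = 36594.
County 2: Wₕ = 0.36404875; term = 0.36404875²·(1 − 0.01546314)·1320000/206 = 836.09915.
County 1: Wₕ = 0.25941411; term = 0.25941411²·(1 − 0.19393237)·3400000/1841 = 100.18064.
County 5: Wₕ = 0.37653714; term = 0.37653714²·(1 − 0.11887655)·1775000/1638 = 135.3745.
Sum = 1071.6543.
SE = √(1071.6543) = 32.7361.

32.7361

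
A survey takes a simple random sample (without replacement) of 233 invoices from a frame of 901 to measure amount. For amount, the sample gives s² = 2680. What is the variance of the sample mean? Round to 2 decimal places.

8.53

Under SRS without replacement, Var(ȳ) = (1 − f)·s²/n with f = n/N = 233/901 = 0.25860155.
Var(ȳ) = (1 − 0.25860155)·2680/233 = 0.74139845·11.502146 = 8.5276731.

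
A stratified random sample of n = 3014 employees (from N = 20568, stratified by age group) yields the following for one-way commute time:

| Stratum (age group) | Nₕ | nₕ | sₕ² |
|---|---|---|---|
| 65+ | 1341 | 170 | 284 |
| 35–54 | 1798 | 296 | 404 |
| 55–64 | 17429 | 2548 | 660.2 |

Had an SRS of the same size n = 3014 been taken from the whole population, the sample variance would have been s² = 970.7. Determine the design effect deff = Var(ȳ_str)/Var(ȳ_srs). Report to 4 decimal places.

Var(ȳ_str) = Σ Wₕ²(1−fₕ)sₕ²/nₕ with Wₕ = Nₕ/20568:
  65+: (1341/20568)²·(1−170/1341)·284/170 = 0.0062011318
  35–54: (1798/20568)²·(1−296/1798)·404/296 = 0.0087129485
  55–64: (17429/20568)²·(1−2548/17429)·660.2/2548 = 0.15885342
  → Var(ȳ_str) = 0.1737675.
Var(ȳ_srs) = (1 − 3014/20568)·970.7/3014 = 0.27486903.
deff = 0.1737675 / 0.27486903 = 0.6322.

0.6322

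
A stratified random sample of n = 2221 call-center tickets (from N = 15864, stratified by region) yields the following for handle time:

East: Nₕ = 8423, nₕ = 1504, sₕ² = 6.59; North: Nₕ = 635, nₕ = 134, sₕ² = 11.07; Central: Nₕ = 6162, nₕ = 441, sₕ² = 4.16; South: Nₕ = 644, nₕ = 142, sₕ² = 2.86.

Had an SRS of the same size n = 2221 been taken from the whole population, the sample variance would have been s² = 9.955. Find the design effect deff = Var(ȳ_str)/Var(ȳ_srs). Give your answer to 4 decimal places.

0.6398

Var(ȳ_str) = Σ Wₕ²(1−fₕ)sₕ²/nₕ with Wₕ = Nₕ/15864:
  East: (8423/15864)²·(1−1504/8423)·6.59/1504 = 0.0010146641
  North: (635/15864)²·(1−134/635)·11.07/134 = 1.0443086 × 10^-4
  Central: (6162/15864)²·(1−441/6162)·4.16/441 = 0.0013213656
  South: (644/15864)²·(1−142/644)·2.86/142 = 2.5872707 × 10^-5
  → Var(ȳ_str) = 0.0024663333.
Var(ȳ_srs) = (1 − 2221/15864)·9.955/2221 = 0.0038546938.
deff = 0.0024663333 / 0.0038546938 = 0.6398.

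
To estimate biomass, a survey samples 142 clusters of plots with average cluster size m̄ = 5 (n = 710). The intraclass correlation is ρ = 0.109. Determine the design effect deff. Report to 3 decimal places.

1.436

deff = 1 + (5 − 1)·0.109 = 1 + 0.436 = 1.436.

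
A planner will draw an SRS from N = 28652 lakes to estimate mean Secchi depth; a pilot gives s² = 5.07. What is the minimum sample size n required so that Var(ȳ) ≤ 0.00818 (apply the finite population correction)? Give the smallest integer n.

Without fpc, n₀ = s²/D = 5.07/0.00818 = 619.8044.
With fpc, (1 − n/N)·s²/n ≤ D requires n ≥ n₀/(1 + n₀/N) = 619.8044/(1 + 619.8044/28652) = 606.6806.
Rounding up, n = 607.

607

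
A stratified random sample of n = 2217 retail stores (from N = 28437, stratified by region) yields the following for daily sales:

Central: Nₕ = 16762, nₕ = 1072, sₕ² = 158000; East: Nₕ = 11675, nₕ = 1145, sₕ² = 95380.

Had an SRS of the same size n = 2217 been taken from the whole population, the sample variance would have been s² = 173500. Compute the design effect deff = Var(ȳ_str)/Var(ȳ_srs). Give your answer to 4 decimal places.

0.8398

Var(ȳ_str) = Σ Wₕ²(1−fₕ)sₕ²/nₕ with Wₕ = Nₕ/28437:
  Central: (16762/28437)²·(1−1072/16762)·158000/1072 = 47.933984
  East: (11675/28437)²·(1−1145/11675)·95380/1145 = 12.66396
  → Var(ȳ_str) = 60.597944.
Var(ȳ_srs) = (1 − 2217/28437)·173500/2217 = 72.157702.
deff = 60.597944 / 72.157702 = 0.8398.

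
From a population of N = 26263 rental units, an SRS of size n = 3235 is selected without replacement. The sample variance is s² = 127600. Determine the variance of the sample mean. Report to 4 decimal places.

Under SRS without replacement, Var(ȳ) = (1 − f)·s²/n with f = n/N = 3235/26263 = 0.12317709.
Var(ȳ) = (1 − 0.12317709)·127600/3235 = 0.87682291·39.443586 = 34.58504.

34.5850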